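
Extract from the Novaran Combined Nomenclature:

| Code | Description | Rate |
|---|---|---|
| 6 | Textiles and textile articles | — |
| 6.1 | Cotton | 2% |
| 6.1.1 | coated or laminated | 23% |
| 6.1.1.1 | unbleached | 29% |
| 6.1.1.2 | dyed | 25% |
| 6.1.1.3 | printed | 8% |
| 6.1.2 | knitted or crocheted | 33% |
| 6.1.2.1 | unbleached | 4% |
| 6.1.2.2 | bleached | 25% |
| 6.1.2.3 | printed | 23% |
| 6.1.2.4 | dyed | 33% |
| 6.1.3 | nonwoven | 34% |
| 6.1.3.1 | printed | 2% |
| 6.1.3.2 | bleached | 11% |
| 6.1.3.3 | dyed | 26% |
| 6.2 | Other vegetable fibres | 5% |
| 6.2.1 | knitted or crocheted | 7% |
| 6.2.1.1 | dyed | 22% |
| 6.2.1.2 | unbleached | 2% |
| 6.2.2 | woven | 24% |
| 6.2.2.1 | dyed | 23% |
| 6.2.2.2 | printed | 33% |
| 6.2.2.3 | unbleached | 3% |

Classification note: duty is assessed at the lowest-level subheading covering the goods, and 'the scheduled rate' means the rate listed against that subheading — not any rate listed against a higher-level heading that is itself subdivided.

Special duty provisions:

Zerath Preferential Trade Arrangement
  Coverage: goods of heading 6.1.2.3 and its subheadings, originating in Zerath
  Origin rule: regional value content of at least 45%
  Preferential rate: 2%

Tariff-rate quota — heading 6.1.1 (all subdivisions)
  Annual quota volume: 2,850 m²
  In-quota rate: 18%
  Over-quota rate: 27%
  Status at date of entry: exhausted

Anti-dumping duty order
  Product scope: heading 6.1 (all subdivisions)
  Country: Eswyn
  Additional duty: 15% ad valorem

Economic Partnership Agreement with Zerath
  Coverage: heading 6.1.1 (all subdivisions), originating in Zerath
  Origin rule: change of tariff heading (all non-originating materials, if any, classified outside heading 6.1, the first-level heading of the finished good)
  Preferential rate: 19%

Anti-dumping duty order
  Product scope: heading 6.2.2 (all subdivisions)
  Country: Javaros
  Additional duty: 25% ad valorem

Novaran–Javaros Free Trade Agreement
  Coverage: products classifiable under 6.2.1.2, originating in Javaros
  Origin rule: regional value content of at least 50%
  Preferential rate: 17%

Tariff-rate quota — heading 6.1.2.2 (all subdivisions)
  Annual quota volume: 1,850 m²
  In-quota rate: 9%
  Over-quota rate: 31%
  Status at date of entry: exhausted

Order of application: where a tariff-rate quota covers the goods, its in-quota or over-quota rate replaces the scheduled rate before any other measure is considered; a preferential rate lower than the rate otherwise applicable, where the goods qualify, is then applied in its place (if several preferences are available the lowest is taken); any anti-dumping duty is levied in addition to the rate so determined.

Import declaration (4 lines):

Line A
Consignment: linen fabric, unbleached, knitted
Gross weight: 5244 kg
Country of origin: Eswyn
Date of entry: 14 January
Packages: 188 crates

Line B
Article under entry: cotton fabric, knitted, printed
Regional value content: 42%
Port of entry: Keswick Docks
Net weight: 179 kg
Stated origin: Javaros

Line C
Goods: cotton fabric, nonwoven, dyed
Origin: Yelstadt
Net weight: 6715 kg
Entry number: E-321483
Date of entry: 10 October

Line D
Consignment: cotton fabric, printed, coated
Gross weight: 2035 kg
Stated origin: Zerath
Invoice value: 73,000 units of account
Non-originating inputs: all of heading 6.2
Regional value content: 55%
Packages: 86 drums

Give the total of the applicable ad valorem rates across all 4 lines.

70%

Line A: linen → 6.2; knitted → 6.2.1; unbleached → 6.2.1.2. Scheduled 2%. No special measure applies. → 2%.
Line B: cotton → 6.1; knitted → 6.1.2; printed → 6.1.2.3. Scheduled 23%. Javaros agreement on 6.2.1.2: 6.1.2.3 not covered. → 23%.
Line C: cotton → 6.1; nonwoven → 6.1.3; dyed → 6.1.3.3. Scheduled 26%. No special measure applies. → 26%.
Line D: cotton → 6.1; coated → 6.1.1; printed → 6.1.1.3. Scheduled 8%. quota on 6.1.1 exhausted → over-quota 27%; Zerath agreement on 6.1.2.3: 6.1.1.3 not covered; Zerath agreement on 6.1.1: CTH met → 19% available; preferential 19%. → 19%.
Sum: 2% + 23% + 26% + 19% = 70%.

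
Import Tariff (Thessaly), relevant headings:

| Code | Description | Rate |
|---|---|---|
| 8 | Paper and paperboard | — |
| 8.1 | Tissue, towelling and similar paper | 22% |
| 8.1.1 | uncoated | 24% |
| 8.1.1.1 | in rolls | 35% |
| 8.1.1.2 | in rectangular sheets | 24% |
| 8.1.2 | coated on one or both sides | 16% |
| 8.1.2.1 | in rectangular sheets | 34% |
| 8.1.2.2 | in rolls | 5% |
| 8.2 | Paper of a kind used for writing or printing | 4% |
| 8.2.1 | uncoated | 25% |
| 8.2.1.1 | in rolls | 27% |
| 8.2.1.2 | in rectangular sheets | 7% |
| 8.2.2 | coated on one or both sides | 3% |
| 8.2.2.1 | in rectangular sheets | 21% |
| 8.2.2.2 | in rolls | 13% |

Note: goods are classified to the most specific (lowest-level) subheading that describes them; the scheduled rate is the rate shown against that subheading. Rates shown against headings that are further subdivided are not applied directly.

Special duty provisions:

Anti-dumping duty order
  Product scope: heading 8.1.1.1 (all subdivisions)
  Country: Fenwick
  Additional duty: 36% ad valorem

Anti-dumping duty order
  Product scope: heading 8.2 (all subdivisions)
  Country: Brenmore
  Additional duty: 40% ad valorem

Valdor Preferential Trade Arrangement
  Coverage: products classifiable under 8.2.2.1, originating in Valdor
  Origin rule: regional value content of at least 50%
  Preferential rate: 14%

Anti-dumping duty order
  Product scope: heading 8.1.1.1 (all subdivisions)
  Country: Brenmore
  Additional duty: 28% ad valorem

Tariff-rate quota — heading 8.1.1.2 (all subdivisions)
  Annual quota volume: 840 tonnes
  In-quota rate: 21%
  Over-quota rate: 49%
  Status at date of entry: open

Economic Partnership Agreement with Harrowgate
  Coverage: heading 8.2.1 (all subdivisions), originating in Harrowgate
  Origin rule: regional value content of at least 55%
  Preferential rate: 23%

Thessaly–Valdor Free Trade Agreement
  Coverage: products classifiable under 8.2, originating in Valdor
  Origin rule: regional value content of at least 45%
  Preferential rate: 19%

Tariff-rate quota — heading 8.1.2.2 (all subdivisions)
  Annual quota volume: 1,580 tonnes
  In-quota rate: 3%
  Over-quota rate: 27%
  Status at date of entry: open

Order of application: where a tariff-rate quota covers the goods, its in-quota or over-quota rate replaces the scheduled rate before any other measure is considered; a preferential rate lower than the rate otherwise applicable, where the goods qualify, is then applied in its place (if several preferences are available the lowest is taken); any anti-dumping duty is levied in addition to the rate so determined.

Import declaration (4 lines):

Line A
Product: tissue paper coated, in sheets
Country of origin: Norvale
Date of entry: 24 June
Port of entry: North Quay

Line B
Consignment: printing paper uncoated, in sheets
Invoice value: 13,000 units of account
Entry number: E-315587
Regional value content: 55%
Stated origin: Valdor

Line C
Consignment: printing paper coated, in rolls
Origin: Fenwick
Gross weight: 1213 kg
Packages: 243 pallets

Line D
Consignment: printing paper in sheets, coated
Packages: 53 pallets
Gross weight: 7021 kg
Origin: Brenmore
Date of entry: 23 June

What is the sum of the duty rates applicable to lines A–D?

115%

Line A: tissue paper → 8.1; coated → 8.1.2; in sheets → 8.1.2.1. Scheduled 34%. No special measure applies. → 34%.
Line B: printing paper → 8.2; uncoated → 8.2.1; in sheets → 8.2.1.2. Scheduled 7%. Valdor agreement on 8.2.2.1: 8.2.1.2 not covered; Valdor agreement on 8.2: RVC ≥ 45% → 19% available; preference 19% not lower than 7% → no reduction. → 7%.
Line C: printing paper → 8.2; coated → 8.2.2; in rolls → 8.2.2.2. Scheduled 13%. No special measure applies. → 13%.
Line D: printing paper → 8.2; coated → 8.2.2; in sheets → 8.2.2.1. Scheduled 21%. anti-dumping (Brenmore, 8.2): +40%; total 21% + 40% = 61%. → 61%.
Sum: 34% + 7% + 13% + 61% = 115%.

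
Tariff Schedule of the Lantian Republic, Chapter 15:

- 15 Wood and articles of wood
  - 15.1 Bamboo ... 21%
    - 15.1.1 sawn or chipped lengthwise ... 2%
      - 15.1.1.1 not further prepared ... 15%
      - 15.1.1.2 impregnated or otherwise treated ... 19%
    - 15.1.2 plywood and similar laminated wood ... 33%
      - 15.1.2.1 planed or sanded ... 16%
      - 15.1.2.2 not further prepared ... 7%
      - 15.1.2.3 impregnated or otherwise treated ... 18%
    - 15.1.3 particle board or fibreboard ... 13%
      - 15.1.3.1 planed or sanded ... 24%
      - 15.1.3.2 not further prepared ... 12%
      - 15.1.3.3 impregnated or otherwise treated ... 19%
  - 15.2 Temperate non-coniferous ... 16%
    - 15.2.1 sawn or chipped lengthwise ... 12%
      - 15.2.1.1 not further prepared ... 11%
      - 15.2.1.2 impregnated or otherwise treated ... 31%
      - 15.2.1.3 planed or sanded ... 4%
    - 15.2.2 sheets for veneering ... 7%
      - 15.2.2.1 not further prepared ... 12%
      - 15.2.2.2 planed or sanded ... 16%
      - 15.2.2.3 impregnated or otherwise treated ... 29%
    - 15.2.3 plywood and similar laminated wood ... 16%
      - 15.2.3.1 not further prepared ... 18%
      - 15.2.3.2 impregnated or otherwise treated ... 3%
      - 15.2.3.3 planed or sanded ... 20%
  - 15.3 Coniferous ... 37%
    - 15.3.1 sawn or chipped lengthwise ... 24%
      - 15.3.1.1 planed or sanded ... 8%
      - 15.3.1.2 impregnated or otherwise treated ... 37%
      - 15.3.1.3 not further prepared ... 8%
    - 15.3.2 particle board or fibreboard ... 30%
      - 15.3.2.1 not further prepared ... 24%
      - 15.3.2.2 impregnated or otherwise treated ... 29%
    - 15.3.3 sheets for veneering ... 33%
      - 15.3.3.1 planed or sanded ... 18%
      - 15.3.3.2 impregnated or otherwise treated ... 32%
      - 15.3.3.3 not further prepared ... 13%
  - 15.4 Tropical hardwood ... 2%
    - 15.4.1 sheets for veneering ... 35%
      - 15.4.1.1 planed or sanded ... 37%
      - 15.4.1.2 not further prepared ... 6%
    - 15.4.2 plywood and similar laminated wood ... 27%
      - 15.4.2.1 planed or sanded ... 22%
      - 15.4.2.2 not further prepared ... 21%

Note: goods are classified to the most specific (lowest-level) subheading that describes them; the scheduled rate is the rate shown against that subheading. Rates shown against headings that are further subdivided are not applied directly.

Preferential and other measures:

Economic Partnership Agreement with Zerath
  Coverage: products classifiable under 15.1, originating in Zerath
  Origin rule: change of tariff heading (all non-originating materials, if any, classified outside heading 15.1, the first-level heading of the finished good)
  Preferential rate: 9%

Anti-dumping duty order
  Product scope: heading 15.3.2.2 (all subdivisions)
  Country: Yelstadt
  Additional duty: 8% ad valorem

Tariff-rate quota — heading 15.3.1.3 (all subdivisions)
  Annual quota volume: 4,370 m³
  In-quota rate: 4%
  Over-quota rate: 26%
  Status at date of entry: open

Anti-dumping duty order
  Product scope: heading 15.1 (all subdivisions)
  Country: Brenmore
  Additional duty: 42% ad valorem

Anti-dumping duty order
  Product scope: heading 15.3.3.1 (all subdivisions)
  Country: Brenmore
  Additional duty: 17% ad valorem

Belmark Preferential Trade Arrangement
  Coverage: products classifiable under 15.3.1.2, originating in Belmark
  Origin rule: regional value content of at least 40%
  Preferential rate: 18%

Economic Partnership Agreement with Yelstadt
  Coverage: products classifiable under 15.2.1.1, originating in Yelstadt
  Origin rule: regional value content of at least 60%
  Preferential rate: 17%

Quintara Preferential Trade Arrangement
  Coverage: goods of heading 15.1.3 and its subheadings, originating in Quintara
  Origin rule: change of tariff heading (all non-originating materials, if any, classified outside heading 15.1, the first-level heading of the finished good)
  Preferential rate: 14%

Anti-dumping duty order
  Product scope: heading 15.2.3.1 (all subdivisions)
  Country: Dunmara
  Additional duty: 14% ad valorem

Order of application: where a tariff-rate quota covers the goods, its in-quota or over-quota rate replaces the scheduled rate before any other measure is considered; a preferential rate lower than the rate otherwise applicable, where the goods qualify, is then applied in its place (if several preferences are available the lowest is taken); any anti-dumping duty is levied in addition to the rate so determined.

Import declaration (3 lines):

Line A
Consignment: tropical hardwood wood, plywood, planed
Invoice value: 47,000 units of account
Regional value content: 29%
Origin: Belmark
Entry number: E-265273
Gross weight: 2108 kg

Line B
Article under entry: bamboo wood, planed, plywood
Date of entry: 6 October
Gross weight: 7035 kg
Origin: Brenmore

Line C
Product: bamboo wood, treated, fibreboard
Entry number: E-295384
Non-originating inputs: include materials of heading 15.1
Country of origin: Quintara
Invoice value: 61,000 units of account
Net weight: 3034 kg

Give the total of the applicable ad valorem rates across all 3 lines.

99%

Line A: tropical hardwood → 15.4; plywood → 15.4.2; planed → 15.4.2.1. Scheduled 22%. Belmark agreement on 15.3.1.2: 15.4.2.1 not covered. → 22%.
Line B: bamboo → 15.1; plywood → 15.1.2; planed → 15.1.2.1. Scheduled 16%. anti-dumping (Brenmore, 15.1): +42%; total 16% + 42% = 58%. → 58%.
Line C: bamboo → 15.1; fibreboard → 15.1.3; treated → 15.1.3.3. Scheduled 19%. Quintara agreement on 15.1.3: CTH not met. → 19%.
Sum: 22% + 58% + 19% = 99%.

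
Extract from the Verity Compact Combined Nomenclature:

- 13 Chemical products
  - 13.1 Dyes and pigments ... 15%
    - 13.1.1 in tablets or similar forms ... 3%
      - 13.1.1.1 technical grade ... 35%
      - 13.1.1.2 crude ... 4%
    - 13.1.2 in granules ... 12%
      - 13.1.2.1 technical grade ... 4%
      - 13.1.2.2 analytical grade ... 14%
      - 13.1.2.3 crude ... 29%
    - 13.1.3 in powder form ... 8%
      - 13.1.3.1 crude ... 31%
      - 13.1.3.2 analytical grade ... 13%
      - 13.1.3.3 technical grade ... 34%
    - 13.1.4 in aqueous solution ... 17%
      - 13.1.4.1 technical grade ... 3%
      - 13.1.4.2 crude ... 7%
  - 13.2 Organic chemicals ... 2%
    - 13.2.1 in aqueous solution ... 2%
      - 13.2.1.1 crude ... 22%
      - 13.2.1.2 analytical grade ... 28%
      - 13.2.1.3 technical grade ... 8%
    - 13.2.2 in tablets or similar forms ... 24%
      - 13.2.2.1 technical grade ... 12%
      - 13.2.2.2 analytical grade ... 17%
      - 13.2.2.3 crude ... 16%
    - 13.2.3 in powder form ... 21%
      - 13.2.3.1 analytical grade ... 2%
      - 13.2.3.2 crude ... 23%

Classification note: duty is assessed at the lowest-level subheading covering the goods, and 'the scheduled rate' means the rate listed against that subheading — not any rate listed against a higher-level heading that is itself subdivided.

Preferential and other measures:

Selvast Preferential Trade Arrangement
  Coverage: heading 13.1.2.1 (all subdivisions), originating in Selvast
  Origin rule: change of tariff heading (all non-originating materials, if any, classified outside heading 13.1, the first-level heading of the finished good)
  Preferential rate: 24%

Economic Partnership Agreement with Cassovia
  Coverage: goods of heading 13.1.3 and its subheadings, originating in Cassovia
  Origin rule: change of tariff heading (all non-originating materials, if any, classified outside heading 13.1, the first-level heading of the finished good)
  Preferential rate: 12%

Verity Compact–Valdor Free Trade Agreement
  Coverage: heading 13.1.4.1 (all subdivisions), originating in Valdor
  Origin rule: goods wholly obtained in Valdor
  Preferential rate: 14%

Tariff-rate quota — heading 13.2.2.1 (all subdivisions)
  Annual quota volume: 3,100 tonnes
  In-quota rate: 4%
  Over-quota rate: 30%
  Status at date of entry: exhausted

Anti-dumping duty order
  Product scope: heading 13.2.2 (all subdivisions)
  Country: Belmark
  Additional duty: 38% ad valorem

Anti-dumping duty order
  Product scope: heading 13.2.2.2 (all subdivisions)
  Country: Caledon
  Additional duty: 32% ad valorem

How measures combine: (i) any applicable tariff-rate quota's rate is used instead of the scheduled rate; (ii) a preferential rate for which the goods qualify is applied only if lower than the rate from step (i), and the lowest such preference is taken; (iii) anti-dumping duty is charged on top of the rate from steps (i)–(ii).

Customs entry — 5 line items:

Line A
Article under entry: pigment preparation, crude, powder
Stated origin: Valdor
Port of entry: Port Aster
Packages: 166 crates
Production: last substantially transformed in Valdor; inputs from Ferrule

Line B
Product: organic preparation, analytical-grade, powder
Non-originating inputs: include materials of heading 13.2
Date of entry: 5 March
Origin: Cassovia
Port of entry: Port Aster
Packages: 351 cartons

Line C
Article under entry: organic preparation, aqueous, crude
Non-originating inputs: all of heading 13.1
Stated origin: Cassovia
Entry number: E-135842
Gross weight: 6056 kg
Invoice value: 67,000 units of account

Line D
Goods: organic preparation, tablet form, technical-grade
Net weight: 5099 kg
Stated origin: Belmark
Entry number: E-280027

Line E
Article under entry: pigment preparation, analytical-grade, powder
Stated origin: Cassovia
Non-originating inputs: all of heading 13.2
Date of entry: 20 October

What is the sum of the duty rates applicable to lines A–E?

Line A: pigment → 13.1; powder → 13.1.3; crude → 13.1.3.1. Scheduled 31%. Valdor agreement on 13.1.4.1: 13.1.3.1 not covered. → 31%.
Line B: organic → 13.2; powder → 13.2.3; analytical-grade → 13.2.3.1. Scheduled 2%. Cassovia agreement on 13.1.3: 13.2.3.1 not covered. → 2%.
Line C: organic → 13.2; aqueous → 13.2.1; crude → 13.2.1.1. Scheduled 22%. Cassovia agreement on 13.1.3: 13.2.1.1 not covered. → 22%.
Line D: organic → 13.2; tablet form → 13.2.2; technical-grade → 13.2.2.1. Scheduled 12%. quota on 13.2.2.1 exhausted → over-quota 30%; anti-dumping (Belmark, 13.2.2): +38%; total 30% + 38% = 68%. → 68%.
Line E: pigment → 13.1; powder → 13.1.3; analytical-grade → 13.1.3.2. Scheduled 13%. Cassovia agreement on 13.1.3: CTH met → 12% available; preferential 12%. → 12%.
Sum: 31% + 2% + 22% + 68% + 12% = 135%.

135%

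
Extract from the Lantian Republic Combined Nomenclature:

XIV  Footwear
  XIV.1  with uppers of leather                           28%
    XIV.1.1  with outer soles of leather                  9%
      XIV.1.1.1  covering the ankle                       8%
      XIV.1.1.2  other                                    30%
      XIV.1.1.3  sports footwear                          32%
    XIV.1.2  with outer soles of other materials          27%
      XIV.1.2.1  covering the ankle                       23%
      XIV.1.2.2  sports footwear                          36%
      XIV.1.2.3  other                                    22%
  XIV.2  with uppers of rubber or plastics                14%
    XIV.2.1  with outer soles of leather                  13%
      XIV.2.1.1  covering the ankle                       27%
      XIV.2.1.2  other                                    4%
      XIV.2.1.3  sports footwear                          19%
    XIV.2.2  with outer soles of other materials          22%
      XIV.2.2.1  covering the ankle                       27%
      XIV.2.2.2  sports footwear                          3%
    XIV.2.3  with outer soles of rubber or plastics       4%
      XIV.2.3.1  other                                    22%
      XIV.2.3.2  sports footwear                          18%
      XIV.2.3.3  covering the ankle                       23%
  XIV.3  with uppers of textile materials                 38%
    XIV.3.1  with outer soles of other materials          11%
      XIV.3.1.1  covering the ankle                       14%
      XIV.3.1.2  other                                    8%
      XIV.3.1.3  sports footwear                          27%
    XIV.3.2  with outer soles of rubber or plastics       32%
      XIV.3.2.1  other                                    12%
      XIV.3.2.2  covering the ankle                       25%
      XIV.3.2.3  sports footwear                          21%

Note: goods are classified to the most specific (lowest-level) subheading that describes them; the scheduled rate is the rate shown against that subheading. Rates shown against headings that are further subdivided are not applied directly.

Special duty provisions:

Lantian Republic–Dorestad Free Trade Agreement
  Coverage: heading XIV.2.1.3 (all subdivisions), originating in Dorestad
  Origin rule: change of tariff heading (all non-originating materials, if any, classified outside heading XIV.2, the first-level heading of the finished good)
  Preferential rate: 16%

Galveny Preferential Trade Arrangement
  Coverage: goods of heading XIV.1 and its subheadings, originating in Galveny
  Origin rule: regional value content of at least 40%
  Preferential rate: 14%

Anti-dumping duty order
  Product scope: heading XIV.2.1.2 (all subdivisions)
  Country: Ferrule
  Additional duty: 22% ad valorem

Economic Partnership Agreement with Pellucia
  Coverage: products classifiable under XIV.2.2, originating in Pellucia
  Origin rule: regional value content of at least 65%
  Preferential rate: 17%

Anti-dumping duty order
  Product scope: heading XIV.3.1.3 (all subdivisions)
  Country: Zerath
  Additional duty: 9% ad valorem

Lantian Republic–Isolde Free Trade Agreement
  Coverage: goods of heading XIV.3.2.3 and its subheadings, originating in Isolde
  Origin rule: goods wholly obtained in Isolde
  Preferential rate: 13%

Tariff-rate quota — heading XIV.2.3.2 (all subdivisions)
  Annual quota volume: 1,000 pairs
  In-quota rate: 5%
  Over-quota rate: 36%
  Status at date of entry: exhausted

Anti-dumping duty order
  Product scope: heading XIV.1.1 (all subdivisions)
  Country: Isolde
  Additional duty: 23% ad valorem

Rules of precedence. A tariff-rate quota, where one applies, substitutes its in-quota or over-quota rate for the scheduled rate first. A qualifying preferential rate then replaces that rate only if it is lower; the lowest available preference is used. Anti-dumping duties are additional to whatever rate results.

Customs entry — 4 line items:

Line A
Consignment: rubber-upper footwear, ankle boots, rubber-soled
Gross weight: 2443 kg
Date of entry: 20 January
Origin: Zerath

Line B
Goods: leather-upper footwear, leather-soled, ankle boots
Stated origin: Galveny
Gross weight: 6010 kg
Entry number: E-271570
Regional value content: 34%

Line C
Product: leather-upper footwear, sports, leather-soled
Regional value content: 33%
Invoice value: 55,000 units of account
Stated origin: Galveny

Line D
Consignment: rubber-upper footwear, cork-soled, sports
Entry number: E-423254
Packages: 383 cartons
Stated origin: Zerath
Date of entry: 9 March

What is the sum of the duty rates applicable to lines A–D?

Line A: rubber-upper → XIV.2; rubber-soled → XIV.2.3; ankle boots → XIV.2.3.3. Scheduled 23%. No special measure applies. → 23%.
Line B: leather-upper → XIV.1; leather-soled → XIV.1.1; ankle boots → XIV.1.1.1. Scheduled 8%. Galveny agreement on XIV.1: RVC < 40%. → 8%.
Line C: leather-upper → XIV.1; leather-soled → XIV.1.1; sports → XIV.1.1.3. Scheduled 32%. Galveny agreement on XIV.1: RVC < 40%. → 32%.
Line D: rubber-upper → XIV.2; cork-soled → XIV.2.2; sports → XIV.2.2.2. Scheduled 3%. No special measure applies. → 3%.
Sum: 23% + 8% + 32% + 3% = 66%.

66%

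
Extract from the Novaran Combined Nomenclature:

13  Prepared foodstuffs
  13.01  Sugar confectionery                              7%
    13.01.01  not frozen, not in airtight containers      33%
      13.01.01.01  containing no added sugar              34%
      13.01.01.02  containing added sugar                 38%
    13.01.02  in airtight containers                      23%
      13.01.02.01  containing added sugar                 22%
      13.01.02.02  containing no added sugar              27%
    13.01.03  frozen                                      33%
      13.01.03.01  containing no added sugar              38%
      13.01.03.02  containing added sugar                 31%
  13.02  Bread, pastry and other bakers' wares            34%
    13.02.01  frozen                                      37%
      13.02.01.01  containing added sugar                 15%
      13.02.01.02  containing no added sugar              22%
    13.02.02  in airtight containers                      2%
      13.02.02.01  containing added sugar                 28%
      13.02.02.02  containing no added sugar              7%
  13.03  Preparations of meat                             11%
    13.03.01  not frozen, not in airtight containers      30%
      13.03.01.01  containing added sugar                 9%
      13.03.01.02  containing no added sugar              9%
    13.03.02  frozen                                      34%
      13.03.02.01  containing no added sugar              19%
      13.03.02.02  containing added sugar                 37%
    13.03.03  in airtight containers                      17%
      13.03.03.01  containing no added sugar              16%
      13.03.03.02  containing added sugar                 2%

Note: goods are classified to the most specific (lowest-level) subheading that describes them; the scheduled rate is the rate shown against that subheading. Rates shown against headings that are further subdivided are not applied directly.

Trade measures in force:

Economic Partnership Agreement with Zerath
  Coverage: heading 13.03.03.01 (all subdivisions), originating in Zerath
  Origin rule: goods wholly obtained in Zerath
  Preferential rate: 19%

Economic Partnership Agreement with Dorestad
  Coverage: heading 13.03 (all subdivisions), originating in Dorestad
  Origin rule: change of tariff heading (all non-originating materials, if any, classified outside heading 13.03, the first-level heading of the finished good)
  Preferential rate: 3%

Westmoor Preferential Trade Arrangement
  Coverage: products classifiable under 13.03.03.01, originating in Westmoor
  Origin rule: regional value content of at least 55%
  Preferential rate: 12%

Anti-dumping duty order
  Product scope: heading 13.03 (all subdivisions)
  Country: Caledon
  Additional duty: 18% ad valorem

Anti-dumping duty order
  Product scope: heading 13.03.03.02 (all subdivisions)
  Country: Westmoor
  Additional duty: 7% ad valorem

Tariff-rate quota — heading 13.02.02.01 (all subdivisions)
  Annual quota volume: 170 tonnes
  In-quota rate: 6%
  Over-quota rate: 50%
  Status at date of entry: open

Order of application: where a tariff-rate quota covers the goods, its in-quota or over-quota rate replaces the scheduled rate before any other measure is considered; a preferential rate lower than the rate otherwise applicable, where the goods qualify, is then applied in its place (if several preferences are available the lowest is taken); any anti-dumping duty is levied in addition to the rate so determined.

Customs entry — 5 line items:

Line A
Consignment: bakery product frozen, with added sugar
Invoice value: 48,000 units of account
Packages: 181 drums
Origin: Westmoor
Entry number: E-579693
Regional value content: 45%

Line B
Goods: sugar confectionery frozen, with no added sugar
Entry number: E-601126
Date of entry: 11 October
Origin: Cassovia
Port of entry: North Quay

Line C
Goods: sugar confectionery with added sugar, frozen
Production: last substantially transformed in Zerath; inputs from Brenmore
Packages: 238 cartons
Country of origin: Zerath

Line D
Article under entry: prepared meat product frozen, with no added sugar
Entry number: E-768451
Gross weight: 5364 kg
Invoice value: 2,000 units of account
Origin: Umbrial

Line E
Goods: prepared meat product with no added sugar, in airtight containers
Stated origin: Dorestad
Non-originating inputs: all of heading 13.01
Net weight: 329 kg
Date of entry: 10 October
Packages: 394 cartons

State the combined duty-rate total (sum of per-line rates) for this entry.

Line A: bakery product → 13.02; frozen → 13.02.01; with added sugar → 13.02.01.01. Scheduled 15%. Westmoor agreement on 13.03.03.01: 13.02.01.01 not covered. → 15%.
Line B: sugar confectionery → 13.01; frozen → 13.01.03; with no added sugar → 13.01.03.01. Scheduled 38%. No special measure applies. → 38%.
Line C: sugar confectionery → 13.01; frozen → 13.01.03; with added sugar → 13.01.03.02. Scheduled 31%. Zerath agreement on 13.03.03.01: 13.01.03.02 not covered. → 31%.
Line D: prepared meat product → 13.03; frozen → 13.03.02; with no added sugar → 13.03.02.01. Scheduled 19%. No special measure applies. → 19%.
Line E: prepared meat product → 13.03; in airtight containers → 13.03.03; with no added sugar → 13.03.03.01. Scheduled 16%. Dorestad agreement on 13.03: CTH met → 3% available; preferential 3%. → 3%.
Sum: 15% + 38% + 31% + 19% + 3% = 106%.

106%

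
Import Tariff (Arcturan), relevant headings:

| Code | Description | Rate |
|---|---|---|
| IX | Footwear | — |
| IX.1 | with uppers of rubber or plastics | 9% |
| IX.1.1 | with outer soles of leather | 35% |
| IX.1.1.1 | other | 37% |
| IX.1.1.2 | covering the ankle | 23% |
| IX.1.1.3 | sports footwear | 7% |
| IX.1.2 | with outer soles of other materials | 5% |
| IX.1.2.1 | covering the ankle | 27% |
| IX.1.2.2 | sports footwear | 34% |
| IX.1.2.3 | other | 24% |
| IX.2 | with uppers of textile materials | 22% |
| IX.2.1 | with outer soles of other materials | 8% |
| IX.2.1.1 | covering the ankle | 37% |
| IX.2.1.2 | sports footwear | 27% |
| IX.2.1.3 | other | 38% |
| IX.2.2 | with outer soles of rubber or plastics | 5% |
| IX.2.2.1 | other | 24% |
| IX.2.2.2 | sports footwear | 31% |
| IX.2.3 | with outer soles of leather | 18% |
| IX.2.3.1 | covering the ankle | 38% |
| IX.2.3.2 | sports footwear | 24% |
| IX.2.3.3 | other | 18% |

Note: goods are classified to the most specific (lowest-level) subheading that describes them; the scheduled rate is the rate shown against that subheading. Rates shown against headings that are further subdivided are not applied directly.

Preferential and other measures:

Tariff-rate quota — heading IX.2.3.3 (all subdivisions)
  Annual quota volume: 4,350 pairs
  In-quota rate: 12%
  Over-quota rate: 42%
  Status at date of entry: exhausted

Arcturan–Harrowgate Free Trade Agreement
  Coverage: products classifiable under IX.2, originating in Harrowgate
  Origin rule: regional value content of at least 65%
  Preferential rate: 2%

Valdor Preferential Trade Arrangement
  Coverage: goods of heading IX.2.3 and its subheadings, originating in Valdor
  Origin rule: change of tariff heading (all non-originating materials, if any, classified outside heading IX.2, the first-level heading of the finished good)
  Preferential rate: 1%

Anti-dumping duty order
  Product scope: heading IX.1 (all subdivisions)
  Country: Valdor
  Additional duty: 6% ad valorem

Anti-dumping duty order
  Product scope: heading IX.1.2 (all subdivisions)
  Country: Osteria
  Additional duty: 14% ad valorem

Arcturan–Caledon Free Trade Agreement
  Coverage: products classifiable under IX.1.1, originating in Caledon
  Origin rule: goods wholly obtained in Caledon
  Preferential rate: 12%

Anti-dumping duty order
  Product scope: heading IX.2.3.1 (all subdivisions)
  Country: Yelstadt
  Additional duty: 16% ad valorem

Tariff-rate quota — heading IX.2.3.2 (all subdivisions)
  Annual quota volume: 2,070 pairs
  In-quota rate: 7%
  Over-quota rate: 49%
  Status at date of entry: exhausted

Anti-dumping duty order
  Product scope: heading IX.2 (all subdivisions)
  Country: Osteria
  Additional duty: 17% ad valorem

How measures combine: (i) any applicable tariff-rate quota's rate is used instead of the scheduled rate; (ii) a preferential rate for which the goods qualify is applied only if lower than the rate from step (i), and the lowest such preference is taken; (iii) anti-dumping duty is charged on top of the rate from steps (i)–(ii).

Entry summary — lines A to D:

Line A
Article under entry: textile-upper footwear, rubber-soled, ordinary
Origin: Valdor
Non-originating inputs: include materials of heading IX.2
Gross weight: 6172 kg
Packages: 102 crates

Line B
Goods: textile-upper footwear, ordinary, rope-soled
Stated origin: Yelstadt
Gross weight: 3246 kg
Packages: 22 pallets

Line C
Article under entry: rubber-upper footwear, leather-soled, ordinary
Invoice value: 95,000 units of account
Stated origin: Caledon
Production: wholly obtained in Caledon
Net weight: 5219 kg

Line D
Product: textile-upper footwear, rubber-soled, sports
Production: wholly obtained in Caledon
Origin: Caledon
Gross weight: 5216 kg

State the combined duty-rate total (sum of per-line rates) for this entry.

Line A: textile-upper → IX.2; rubber-soled → IX.2.2; ordinary → IX.2.2.1. Scheduled 24%. Valdor agreement on IX.2.3: IX.2.2.1 not covered. → 24%.
Line B: textile-upper → IX.2; rope-soled → IX.2.1; ordinary → IX.2.1.3. Scheduled 38%. No special measure applies. → 38%.
Line C: rubber-upper → IX.1; leather-soled → IX.1.1; ordinary → IX.1.1.1. Scheduled 37%. Caledon agreement on IX.1.1: wholly obtained → 12% available; preferential 12%. → 12%.
Line D: textile-upper → IX.2; rubber-soled → IX.2.2; sports → IX.2.2.2. Scheduled 31%. Caledon agreement on IX.1.1: IX.2.2.2 not covered. → 31%.
Sum: 24% + 38% + 12% + 31% = 105%.

105%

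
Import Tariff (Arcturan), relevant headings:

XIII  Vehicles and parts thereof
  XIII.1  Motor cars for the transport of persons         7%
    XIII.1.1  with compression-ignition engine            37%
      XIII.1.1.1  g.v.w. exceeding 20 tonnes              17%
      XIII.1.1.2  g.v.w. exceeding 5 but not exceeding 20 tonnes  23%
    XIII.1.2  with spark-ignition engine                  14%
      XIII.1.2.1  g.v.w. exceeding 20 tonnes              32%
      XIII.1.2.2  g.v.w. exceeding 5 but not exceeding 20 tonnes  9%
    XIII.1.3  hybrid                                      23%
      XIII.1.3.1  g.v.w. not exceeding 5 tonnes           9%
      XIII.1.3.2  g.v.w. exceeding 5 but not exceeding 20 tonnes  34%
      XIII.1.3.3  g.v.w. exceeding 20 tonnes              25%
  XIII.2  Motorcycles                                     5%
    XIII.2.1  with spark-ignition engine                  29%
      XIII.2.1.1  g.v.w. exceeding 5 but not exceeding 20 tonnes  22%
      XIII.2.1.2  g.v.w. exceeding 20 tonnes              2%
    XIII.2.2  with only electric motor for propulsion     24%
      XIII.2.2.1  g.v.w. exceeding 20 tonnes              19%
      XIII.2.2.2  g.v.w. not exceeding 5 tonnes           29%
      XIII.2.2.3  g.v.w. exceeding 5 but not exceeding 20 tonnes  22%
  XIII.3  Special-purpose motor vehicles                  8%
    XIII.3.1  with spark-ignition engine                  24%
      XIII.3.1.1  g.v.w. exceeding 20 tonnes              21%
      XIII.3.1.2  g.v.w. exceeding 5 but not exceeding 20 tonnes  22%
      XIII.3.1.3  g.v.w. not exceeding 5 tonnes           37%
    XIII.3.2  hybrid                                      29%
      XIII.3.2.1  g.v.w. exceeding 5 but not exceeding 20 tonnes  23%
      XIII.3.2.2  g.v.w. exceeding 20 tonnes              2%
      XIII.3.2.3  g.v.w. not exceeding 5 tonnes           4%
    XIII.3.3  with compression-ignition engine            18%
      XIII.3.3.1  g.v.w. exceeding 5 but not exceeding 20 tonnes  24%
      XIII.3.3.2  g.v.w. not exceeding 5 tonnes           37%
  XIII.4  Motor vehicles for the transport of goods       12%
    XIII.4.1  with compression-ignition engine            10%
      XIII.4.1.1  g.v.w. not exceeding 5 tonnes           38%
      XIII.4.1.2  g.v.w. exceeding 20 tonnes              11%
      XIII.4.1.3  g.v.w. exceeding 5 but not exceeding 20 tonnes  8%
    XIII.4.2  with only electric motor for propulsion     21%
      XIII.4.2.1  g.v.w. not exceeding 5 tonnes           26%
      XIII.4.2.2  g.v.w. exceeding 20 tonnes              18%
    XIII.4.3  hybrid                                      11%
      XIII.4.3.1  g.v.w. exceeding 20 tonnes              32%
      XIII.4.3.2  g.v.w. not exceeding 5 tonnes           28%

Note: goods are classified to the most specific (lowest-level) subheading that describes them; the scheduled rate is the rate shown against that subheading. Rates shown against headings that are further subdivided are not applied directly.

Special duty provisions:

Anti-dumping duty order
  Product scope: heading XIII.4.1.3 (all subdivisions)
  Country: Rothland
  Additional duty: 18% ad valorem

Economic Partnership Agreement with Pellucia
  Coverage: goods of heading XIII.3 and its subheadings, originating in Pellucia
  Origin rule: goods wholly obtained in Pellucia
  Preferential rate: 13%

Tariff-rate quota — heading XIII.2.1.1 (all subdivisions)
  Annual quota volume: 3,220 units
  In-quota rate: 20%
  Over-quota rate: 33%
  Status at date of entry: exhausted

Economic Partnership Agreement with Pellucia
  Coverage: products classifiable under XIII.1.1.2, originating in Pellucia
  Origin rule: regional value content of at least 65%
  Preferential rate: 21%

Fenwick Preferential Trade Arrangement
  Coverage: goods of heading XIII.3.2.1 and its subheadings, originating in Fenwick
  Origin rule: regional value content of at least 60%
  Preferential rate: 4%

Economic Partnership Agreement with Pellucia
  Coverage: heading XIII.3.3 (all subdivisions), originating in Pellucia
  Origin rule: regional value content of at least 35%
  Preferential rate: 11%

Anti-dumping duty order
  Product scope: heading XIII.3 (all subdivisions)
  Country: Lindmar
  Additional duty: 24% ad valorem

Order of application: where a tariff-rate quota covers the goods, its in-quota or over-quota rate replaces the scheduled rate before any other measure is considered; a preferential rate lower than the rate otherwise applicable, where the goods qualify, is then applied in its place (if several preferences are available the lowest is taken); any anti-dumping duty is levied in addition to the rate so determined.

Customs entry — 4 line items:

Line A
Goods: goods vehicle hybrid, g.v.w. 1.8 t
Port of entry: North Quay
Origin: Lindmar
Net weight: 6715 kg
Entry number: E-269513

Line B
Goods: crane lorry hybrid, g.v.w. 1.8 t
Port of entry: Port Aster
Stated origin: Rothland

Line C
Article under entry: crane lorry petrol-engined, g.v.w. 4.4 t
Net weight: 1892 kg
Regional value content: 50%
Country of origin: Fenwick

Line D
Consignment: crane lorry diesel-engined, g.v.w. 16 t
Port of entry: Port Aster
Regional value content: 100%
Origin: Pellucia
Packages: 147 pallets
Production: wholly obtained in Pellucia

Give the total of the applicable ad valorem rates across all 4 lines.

Line A: goods vehicle → XIII.4; hybrid → XIII.4.3; g.v.w. 1.8 t → XIII.4.3.2. Scheduled 28%. No special measure applies. → 28%.
Line B: crane lorry → XIII.3; hybrid → XIII.3.2; g.v.w. 1.8 t → XIII.3.2.3. Scheduled 4%. No special measure applies. → 4%.
Line C: crane lorry → XIII.3; petrol-engined → XIII.3.1; g.v.w. 4.4 t → XIII.3.1.3. Scheduled 37%. Fenwick agreement on XIII.3.2.1: XIII.3.1.3 not covered. → 37%.
Line D: crane lorry → XIII.3; diesel-engined → XIII.3.3; g.v.w. 16 t → XIII.3.3.1. Scheduled 24%. Pellucia agreement on XIII.3: wholly obtained → 13% available; Pellucia agreement on XIII.1.1.2: XIII.3.3.1 not covered; Pellucia agreement on XIII.3.3: RVC ≥ 35% → 11% available; preferential 11%. → 11%.
Sum: 28% + 4% + 37% + 11% = 80%.

80%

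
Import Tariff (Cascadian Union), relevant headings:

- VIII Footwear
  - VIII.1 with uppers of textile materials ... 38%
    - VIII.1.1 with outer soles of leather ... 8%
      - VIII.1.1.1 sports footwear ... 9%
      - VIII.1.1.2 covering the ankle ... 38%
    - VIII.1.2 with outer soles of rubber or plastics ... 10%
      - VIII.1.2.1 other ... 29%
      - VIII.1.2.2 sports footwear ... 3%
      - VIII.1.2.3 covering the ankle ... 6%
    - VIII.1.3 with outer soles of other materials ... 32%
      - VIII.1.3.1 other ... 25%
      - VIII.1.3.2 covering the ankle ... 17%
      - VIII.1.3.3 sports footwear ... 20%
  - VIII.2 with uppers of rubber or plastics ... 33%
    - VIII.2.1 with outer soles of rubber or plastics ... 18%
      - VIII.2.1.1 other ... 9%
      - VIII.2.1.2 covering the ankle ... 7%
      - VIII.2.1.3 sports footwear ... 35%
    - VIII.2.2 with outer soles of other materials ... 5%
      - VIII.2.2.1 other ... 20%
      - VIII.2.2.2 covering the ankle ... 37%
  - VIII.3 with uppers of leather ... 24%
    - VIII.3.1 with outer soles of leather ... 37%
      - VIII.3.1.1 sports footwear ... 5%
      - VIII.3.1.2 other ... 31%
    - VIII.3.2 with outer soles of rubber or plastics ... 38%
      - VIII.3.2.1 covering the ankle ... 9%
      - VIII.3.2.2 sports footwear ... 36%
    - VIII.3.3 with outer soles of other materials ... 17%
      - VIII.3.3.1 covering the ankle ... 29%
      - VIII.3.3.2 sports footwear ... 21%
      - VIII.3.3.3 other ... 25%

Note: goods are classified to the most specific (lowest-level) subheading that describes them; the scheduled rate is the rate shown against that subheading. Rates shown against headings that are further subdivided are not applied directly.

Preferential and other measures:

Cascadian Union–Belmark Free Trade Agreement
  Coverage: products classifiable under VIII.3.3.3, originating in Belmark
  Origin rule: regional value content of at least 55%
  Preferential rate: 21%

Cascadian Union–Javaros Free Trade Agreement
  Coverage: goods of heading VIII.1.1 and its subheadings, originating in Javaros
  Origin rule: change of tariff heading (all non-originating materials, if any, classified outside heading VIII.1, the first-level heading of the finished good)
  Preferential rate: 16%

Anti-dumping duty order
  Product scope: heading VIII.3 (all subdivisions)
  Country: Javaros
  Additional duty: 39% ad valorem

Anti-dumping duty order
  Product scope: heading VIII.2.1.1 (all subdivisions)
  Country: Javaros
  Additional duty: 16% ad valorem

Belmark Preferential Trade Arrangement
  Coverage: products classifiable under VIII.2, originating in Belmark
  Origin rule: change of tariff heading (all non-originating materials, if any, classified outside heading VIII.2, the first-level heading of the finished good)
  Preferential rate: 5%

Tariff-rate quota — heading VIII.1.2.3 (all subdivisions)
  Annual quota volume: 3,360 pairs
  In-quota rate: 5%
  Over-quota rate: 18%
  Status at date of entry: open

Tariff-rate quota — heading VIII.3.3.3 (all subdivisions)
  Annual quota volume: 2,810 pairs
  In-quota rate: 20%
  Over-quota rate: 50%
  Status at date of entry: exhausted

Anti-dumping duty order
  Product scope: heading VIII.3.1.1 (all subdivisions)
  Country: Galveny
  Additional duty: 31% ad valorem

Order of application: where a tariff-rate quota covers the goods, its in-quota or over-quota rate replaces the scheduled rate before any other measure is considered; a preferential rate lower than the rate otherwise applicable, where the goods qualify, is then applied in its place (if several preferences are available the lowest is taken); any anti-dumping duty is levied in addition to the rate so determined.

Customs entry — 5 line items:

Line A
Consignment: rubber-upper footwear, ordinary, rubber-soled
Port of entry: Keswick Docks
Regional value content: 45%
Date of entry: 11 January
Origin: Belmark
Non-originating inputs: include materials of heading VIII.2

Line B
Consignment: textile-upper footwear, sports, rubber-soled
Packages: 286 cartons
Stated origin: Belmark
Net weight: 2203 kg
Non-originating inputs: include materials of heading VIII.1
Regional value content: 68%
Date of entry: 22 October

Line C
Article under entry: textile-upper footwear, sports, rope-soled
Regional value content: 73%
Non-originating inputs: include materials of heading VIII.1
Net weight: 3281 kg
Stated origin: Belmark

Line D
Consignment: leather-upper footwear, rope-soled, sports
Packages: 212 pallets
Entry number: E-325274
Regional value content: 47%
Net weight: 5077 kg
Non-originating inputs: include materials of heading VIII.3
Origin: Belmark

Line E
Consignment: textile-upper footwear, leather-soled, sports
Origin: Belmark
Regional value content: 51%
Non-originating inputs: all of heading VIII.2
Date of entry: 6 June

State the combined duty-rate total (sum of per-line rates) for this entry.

Line A: rubber-upper → VIII.2; rubber-soled → VIII.2.1; ordinary → VIII.2.1.1. Scheduled 9%. Belmark agreement on VIII.3.3.3: VIII.2.1.1 not covered; Belmark agreement on VIII.2: CTH not met. → 9%.
Line B: textile-upper → VIII.1; rubber-soled → VIII.1.2; sports → VIII.1.2.2. Scheduled 3%. Belmark agreement on VIII.3.3.3: VIII.1.2.2 not covered; Belmark agreement on VIII.2: VIII.1.2.2 not covered. → 3%.
Line C: textile-upper → VIII.1; rope-soled → VIII.1.3; sports → VIII.1.3.3. Scheduled 20%. Belmark agreement on VIII.3.3.3: VIII.1.3.3 not covered; Belmark agreement on VIII.2: VIII.1.3.3 not covered. → 20%.
Line D: leather-upper → VIII.3; rope-soled → VIII.3.3; sports → VIII.3.3.2. Scheduled 21%. Belmark agreement on VIII.3.3.3: VIII.3.3.2 not covered; Belmark agreement on VIII.2: VIII.3.3.2 not covered. → 21%.
Line E: textile-upper → VIII.1; leather-soled → VIII.1.1; sports → VIII.1.1.1. Scheduled 9%. Belmark agreement on VIII.3.3.3: VIII.1.1.1 not covered; Belmark agreement on VIII.2: VIII.1.1.1 not covered. → 9%.
Sum: 9% + 3% + 20% + 21% + 9% = 62%.

62%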